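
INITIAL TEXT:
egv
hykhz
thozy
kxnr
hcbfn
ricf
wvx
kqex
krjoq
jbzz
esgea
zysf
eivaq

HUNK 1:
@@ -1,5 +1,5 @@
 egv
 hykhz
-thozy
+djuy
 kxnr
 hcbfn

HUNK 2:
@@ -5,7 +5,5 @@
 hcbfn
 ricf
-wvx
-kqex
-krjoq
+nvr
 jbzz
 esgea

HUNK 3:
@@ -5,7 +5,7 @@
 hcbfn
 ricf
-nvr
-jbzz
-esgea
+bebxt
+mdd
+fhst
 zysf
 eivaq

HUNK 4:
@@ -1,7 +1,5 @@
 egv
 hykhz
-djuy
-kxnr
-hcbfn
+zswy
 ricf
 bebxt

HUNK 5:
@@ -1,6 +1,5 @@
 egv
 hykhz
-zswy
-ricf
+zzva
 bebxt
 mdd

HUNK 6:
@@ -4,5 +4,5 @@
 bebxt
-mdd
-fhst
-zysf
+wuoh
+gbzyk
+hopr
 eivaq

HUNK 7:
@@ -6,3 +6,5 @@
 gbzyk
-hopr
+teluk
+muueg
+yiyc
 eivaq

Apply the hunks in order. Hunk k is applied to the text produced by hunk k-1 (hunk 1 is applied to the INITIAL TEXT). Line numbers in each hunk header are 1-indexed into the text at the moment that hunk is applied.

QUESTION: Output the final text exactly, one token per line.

Answer: egv
hykhz
zzva
bebxt
wuoh
gbzyk
teluk
muueg
yiyc
eivaq

Derivation:
Hunk 1: at line 1 remove [thozy] add [djuy] -> 13 lines: egv hykhz djuy kxnr hcbfn ricf wvx kqex krjoq jbzz esgea zysf eivaq
Hunk 2: at line 5 remove [wvx,kqex,krjoq] add [nvr] -> 11 lines: egv hykhz djuy kxnr hcbfn ricf nvr jbzz esgea zysf eivaq
Hunk 3: at line 5 remove [nvr,jbzz,esgea] add [bebxt,mdd,fhst] -> 11 lines: egv hykhz djuy kxnr hcbfn ricf bebxt mdd fhst zysf eivaq
Hunk 4: at line 1 remove [djuy,kxnr,hcbfn] add [zswy] -> 9 lines: egv hykhz zswy ricf bebxt mdd fhst zysf eivaq
Hunk 5: at line 1 remove [zswy,ricf] add [zzva] -> 8 lines: egv hykhz zzva bebxt mdd fhst zysf eivaq
Hunk 6: at line 4 remove [mdd,fhst,zysf] add [wuoh,gbzyk,hopr] -> 8 lines: egv hykhz zzva bebxt wuoh gbzyk hopr eivaq
Hunk 7: at line 6 remove [hopr] add [teluk,muueg,yiyc] -> 10 lines: egv hykhz zzva bebxt wuoh gbzyk teluk muueg yiyc eivaq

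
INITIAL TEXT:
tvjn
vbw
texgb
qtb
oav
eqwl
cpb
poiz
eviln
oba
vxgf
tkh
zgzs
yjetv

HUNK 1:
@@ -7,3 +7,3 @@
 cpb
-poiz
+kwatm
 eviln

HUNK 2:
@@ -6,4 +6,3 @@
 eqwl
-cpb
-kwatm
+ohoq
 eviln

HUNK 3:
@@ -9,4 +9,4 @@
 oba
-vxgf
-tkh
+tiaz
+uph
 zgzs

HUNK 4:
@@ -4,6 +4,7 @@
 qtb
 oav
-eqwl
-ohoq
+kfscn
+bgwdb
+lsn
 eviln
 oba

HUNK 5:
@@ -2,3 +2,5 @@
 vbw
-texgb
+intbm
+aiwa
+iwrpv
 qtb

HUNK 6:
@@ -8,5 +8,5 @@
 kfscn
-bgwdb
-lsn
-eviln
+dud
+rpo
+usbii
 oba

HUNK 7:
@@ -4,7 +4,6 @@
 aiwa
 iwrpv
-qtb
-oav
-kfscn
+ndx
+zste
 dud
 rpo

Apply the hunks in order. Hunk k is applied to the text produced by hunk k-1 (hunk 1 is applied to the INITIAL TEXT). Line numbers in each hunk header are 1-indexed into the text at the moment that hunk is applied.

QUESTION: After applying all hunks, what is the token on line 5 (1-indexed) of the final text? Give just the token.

Answer: iwrpv

Derivation:
Hunk 1: at line 7 remove [poiz] add [kwatm] -> 14 lines: tvjn vbw texgb qtb oav eqwl cpb kwatm eviln oba vxgf tkh zgzs yjetv
Hunk 2: at line 6 remove [cpb,kwatm] add [ohoq] -> 13 lines: tvjn vbw texgb qtb oav eqwl ohoq eviln oba vxgf tkh zgzs yjetv
Hunk 3: at line 9 remove [vxgf,tkh] add [tiaz,uph] -> 13 lines: tvjn vbw texgb qtb oav eqwl ohoq eviln oba tiaz uph zgzs yjetv
Hunk 4: at line 4 remove [eqwl,ohoq] add [kfscn,bgwdb,lsn] -> 14 lines: tvjn vbw texgb qtb oav kfscn bgwdb lsn eviln oba tiaz uph zgzs yjetv
Hunk 5: at line 2 remove [texgb] add [intbm,aiwa,iwrpv] -> 16 lines: tvjn vbw intbm aiwa iwrpv qtb oav kfscn bgwdb lsn eviln oba tiaz uph zgzs yjetv
Hunk 6: at line 8 remove [bgwdb,lsn,eviln] add [dud,rpo,usbii] -> 16 lines: tvjn vbw intbm aiwa iwrpv qtb oav kfscn dud rpo usbii oba tiaz uph zgzs yjetv
Hunk 7: at line 4 remove [qtb,oav,kfscn] add [ndx,zste] -> 15 lines: tvjn vbw intbm aiwa iwrpv ndx zste dud rpo usbii oba tiaz uph zgzs yjetv
Final line 5: iwrpv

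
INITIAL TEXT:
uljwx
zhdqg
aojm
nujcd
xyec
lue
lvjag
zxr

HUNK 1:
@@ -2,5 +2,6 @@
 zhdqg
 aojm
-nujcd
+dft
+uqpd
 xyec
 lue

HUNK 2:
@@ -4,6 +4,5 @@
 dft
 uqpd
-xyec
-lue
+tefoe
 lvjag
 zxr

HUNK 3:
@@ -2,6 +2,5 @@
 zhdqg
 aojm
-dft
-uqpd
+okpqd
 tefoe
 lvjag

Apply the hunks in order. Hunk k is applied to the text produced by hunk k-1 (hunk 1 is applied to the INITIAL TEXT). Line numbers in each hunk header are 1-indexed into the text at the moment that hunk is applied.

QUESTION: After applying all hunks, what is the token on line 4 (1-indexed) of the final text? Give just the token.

Answer: okpqd

Derivation:
Hunk 1: at line 2 remove [nujcd] add [dft,uqpd] -> 9 lines: uljwx zhdqg aojm dft uqpd xyec lue lvjag zxr
Hunk 2: at line 4 remove [xyec,lue] add [tefoe] -> 8 lines: uljwx zhdqg aojm dft uqpd tefoe lvjag zxr
Hunk 3: at line 2 remove [dft,uqpd] add [okpqd] -> 7 lines: uljwx zhdqg aojm okpqd tefoe lvjag zxr
Final line 4: okpqd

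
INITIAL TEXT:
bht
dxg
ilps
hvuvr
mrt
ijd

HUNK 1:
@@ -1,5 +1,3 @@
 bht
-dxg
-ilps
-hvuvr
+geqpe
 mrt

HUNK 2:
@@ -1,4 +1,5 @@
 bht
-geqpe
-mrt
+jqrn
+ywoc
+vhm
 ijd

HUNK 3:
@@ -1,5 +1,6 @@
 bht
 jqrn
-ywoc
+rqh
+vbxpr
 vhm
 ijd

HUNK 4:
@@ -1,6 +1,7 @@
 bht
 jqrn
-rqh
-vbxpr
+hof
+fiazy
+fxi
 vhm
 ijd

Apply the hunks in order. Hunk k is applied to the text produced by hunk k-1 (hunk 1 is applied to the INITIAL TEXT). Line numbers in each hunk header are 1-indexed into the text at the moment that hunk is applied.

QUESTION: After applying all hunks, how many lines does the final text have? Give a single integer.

Answer: 7

Derivation:
Hunk 1: at line 1 remove [dxg,ilps,hvuvr] add [geqpe] -> 4 lines: bht geqpe mrt ijd
Hunk 2: at line 1 remove [geqpe,mrt] add [jqrn,ywoc,vhm] -> 5 lines: bht jqrn ywoc vhm ijd
Hunk 3: at line 1 remove [ywoc] add [rqh,vbxpr] -> 6 lines: bht jqrn rqh vbxpr vhm ijd
Hunk 4: at line 1 remove [rqh,vbxpr] add [hof,fiazy,fxi] -> 7 lines: bht jqrn hof fiazy fxi vhm ijd
Final line count: 7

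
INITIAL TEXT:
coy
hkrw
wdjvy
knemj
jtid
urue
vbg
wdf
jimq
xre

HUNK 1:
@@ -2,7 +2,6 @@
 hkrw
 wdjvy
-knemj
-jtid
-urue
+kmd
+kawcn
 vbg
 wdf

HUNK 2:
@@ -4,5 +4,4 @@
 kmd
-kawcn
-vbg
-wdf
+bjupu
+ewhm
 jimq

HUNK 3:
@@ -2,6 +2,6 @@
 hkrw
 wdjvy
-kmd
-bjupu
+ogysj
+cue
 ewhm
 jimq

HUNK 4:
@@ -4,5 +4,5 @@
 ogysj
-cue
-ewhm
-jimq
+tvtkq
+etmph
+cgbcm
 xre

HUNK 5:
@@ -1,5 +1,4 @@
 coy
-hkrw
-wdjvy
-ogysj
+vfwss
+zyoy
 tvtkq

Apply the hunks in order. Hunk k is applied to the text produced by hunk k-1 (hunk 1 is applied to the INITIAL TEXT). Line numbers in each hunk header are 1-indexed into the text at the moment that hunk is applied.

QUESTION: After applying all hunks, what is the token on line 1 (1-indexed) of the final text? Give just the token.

Answer: coy

Derivation:
Hunk 1: at line 2 remove [knemj,jtid,urue] add [kmd,kawcn] -> 9 lines: coy hkrw wdjvy kmd kawcn vbg wdf jimq xre
Hunk 2: at line 4 remove [kawcn,vbg,wdf] add [bjupu,ewhm] -> 8 lines: coy hkrw wdjvy kmd bjupu ewhm jimq xre
Hunk 3: at line 2 remove [kmd,bjupu] add [ogysj,cue] -> 8 lines: coy hkrw wdjvy ogysj cue ewhm jimq xre
Hunk 4: at line 4 remove [cue,ewhm,jimq] add [tvtkq,etmph,cgbcm] -> 8 lines: coy hkrw wdjvy ogysj tvtkq etmph cgbcm xre
Hunk 5: at line 1 remove [hkrw,wdjvy,ogysj] add [vfwss,zyoy] -> 7 lines: coy vfwss zyoy tvtkq etmph cgbcm xre
Final line 1: coy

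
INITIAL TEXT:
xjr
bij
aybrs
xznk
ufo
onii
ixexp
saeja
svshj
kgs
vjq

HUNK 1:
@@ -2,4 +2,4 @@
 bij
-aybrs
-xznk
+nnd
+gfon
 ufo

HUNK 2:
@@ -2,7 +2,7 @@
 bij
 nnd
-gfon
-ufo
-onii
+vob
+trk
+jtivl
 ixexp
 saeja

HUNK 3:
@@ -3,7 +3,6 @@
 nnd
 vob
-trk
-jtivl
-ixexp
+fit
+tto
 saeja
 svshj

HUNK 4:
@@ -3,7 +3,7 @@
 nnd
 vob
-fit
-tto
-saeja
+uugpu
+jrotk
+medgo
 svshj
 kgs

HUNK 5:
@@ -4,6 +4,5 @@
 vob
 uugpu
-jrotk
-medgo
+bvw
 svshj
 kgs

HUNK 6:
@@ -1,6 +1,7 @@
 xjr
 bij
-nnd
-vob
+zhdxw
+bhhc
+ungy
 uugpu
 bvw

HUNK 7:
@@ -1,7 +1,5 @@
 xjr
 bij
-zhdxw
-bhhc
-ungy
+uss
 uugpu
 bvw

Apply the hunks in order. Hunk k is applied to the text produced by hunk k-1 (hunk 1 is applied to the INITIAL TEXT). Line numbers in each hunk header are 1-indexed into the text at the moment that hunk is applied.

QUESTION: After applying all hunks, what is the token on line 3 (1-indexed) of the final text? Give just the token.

Answer: uss

Derivation:
Hunk 1: at line 2 remove [aybrs,xznk] add [nnd,gfon] -> 11 lines: xjr bij nnd gfon ufo onii ixexp saeja svshj kgs vjq
Hunk 2: at line 2 remove [gfon,ufo,onii] add [vob,trk,jtivl] -> 11 lines: xjr bij nnd vob trk jtivl ixexp saeja svshj kgs vjq
Hunk 3: at line 3 remove [trk,jtivl,ixexp] add [fit,tto] -> 10 lines: xjr bij nnd vob fit tto saeja svshj kgs vjq
Hunk 4: at line 3 remove [fit,tto,saeja] add [uugpu,jrotk,medgo] -> 10 lines: xjr bij nnd vob uugpu jrotk medgo svshj kgs vjq
Hunk 5: at line 4 remove [jrotk,medgo] add [bvw] -> 9 lines: xjr bij nnd vob uugpu bvw svshj kgs vjq
Hunk 6: at line 1 remove [nnd,vob] add [zhdxw,bhhc,ungy] -> 10 lines: xjr bij zhdxw bhhc ungy uugpu bvw svshj kgs vjq
Hunk 7: at line 1 remove [zhdxw,bhhc,ungy] add [uss] -> 8 lines: xjr bij uss uugpu bvw svshj kgs vjq
Final line 3: uss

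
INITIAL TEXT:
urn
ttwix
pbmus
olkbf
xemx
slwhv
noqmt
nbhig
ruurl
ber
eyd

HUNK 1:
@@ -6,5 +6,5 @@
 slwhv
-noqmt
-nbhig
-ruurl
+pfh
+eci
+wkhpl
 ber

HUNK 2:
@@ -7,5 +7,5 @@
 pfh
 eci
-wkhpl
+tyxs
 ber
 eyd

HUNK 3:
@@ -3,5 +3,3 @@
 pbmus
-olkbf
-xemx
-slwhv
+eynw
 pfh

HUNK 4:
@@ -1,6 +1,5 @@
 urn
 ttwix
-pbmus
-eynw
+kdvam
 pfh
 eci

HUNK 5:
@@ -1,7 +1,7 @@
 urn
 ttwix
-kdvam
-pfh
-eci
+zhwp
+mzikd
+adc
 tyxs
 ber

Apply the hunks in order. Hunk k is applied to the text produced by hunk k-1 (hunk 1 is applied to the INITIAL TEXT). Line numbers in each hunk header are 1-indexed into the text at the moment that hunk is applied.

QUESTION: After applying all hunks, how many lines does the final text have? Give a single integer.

Hunk 1: at line 6 remove [noqmt,nbhig,ruurl] add [pfh,eci,wkhpl] -> 11 lines: urn ttwix pbmus olkbf xemx slwhv pfh eci wkhpl ber eyd
Hunk 2: at line 7 remove [wkhpl] add [tyxs] -> 11 lines: urn ttwix pbmus olkbf xemx slwhv pfh eci tyxs ber eyd
Hunk 3: at line 3 remove [olkbf,xemx,slwhv] add [eynw] -> 9 lines: urn ttwix pbmus eynw pfh eci tyxs ber eyd
Hunk 4: at line 1 remove [pbmus,eynw] add [kdvam] -> 8 lines: urn ttwix kdvam pfh eci tyxs ber eyd
Hunk 5: at line 1 remove [kdvam,pfh,eci] add [zhwp,mzikd,adc] -> 8 lines: urn ttwix zhwp mzikd adc tyxs ber eyd
Final line count: 8

Answer: 8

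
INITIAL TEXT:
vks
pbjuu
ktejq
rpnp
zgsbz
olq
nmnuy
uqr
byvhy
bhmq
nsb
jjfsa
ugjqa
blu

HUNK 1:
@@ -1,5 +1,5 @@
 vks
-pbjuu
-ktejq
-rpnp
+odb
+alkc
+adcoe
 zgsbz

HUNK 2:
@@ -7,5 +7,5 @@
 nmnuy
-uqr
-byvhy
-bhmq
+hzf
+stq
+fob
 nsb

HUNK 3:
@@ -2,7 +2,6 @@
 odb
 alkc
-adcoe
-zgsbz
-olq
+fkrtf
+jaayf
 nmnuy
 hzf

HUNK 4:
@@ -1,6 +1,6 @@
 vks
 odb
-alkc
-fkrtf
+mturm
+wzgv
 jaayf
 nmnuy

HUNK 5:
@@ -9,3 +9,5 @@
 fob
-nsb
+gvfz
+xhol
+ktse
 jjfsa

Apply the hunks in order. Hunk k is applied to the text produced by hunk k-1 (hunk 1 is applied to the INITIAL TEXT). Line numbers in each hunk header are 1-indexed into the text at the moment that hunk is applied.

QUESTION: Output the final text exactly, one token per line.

Hunk 1: at line 1 remove [pbjuu,ktejq,rpnp] add [odb,alkc,adcoe] -> 14 lines: vks odb alkc adcoe zgsbz olq nmnuy uqr byvhy bhmq nsb jjfsa ugjqa blu
Hunk 2: at line 7 remove [uqr,byvhy,bhmq] add [hzf,stq,fob] -> 14 lines: vks odb alkc adcoe zgsbz olq nmnuy hzf stq fob nsb jjfsa ugjqa blu
Hunk 3: at line 2 remove [adcoe,zgsbz,olq] add [fkrtf,jaayf] -> 13 lines: vks odb alkc fkrtf jaayf nmnuy hzf stq fob nsb jjfsa ugjqa blu
Hunk 4: at line 1 remove [alkc,fkrtf] add [mturm,wzgv] -> 13 lines: vks odb mturm wzgv jaayf nmnuy hzf stq fob nsb jjfsa ugjqa blu
Hunk 5: at line 9 remove [nsb] add [gvfz,xhol,ktse] -> 15 lines: vks odb mturm wzgv jaayf nmnuy hzf stq fob gvfz xhol ktse jjfsa ugjqa blu

Answer: vks
odb
mturm
wzgv
jaayf
nmnuy
hzf
stq
fob
gvfz
xhol
ktse
jjfsa
ugjqa
blu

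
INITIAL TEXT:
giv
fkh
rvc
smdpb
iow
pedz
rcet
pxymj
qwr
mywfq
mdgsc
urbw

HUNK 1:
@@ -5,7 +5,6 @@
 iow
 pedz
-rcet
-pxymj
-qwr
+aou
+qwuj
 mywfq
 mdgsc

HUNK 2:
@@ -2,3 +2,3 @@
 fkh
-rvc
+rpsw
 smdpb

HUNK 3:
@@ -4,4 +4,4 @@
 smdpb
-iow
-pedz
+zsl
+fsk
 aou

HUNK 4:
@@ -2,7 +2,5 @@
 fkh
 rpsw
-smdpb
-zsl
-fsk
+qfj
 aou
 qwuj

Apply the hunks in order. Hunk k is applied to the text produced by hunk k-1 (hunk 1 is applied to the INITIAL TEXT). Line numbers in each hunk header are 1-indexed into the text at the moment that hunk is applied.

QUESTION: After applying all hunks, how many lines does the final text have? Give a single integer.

Answer: 9

Derivation:
Hunk 1: at line 5 remove [rcet,pxymj,qwr] add [aou,qwuj] -> 11 lines: giv fkh rvc smdpb iow pedz aou qwuj mywfq mdgsc urbw
Hunk 2: at line 2 remove [rvc] add [rpsw] -> 11 lines: giv fkh rpsw smdpb iow pedz aou qwuj mywfq mdgsc urbw
Hunk 3: at line 4 remove [iow,pedz] add [zsl,fsk] -> 11 lines: giv fkh rpsw smdpb zsl fsk aou qwuj mywfq mdgsc urbw
Hunk 4: at line 2 remove [smdpb,zsl,fsk] add [qfj] -> 9 lines: giv fkh rpsw qfj aou qwuj mywfq mdgsc urbw
Final line count: 9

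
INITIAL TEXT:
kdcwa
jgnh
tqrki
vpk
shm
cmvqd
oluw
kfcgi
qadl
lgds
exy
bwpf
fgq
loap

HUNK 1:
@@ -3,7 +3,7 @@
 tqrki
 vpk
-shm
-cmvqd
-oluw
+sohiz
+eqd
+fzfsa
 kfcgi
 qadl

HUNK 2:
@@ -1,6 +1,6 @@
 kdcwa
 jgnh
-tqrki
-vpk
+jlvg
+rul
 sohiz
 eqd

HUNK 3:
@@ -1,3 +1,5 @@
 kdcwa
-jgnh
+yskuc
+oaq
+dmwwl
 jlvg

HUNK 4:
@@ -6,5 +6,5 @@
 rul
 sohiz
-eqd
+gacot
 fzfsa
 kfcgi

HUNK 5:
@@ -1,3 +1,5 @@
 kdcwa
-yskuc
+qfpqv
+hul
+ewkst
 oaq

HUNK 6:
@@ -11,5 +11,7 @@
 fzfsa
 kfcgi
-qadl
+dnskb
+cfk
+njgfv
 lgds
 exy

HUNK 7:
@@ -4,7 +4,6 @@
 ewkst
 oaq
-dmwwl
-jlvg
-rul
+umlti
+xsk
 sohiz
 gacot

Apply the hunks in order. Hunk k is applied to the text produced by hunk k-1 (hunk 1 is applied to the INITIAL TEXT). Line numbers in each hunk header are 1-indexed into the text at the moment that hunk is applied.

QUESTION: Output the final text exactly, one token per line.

Answer: kdcwa
qfpqv
hul
ewkst
oaq
umlti
xsk
sohiz
gacot
fzfsa
kfcgi
dnskb
cfk
njgfv
lgds
exy
bwpf
fgq
loap

Derivation:
Hunk 1: at line 3 remove [shm,cmvqd,oluw] add [sohiz,eqd,fzfsa] -> 14 lines: kdcwa jgnh tqrki vpk sohiz eqd fzfsa kfcgi qadl lgds exy bwpf fgq loap
Hunk 2: at line 1 remove [tqrki,vpk] add [jlvg,rul] -> 14 lines: kdcwa jgnh jlvg rul sohiz eqd fzfsa kfcgi qadl lgds exy bwpf fgq loap
Hunk 3: at line 1 remove [jgnh] add [yskuc,oaq,dmwwl] -> 16 lines: kdcwa yskuc oaq dmwwl jlvg rul sohiz eqd fzfsa kfcgi qadl lgds exy bwpf fgq loap
Hunk 4: at line 6 remove [eqd] add [gacot] -> 16 lines: kdcwa yskuc oaq dmwwl jlvg rul sohiz gacot fzfsa kfcgi qadl lgds exy bwpf fgq loap
Hunk 5: at line 1 remove [yskuc] add [qfpqv,hul,ewkst] -> 18 lines: kdcwa qfpqv hul ewkst oaq dmwwl jlvg rul sohiz gacot fzfsa kfcgi qadl lgds exy bwpf fgq loap
Hunk 6: at line 11 remove [qadl] add [dnskb,cfk,njgfv] -> 20 lines: kdcwa qfpqv hul ewkst oaq dmwwl jlvg rul sohiz gacot fzfsa kfcgi dnskb cfk njgfv lgds exy bwpf fgq loap
Hunk 7: at line 4 remove [dmwwl,jlvg,rul] add [umlti,xsk] -> 19 lines: kdcwa qfpqv hul ewkst oaq umlti xsk sohiz gacot fzfsa kfcgi dnskb cfk njgfv lgds exy bwpf fgq loap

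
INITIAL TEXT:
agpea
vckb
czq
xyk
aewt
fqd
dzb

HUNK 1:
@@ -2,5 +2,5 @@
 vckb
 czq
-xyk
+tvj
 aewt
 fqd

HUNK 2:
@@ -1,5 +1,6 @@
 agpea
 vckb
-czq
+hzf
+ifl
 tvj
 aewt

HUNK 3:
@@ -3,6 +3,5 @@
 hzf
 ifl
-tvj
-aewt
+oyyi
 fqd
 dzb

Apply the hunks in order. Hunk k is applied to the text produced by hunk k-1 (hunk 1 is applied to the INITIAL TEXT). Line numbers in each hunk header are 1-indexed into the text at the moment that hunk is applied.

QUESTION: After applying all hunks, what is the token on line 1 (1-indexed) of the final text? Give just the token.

Hunk 1: at line 2 remove [xyk] add [tvj] -> 7 lines: agpea vckb czq tvj aewt fqd dzb
Hunk 2: at line 1 remove [czq] add [hzf,ifl] -> 8 lines: agpea vckb hzf ifl tvj aewt fqd dzb
Hunk 3: at line 3 remove [tvj,aewt] add [oyyi] -> 7 lines: agpea vckb hzf ifl oyyi fqd dzb
Final line 1: agpea

Answer: agpea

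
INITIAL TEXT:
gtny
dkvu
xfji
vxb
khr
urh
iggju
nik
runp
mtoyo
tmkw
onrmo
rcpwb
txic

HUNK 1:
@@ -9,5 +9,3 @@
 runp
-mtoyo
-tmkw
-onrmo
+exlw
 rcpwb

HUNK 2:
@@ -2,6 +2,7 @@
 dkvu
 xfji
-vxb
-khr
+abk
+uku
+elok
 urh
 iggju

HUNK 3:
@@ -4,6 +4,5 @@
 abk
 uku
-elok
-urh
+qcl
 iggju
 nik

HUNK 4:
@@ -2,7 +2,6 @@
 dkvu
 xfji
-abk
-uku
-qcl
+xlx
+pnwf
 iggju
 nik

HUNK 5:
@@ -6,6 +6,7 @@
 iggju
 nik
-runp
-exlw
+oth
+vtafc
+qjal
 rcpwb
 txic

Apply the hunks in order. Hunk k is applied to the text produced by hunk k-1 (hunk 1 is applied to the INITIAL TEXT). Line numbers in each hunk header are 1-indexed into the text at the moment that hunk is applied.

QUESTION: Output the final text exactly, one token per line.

Answer: gtny
dkvu
xfji
xlx
pnwf
iggju
nik
oth
vtafc
qjal
rcpwb
txic

Derivation:
Hunk 1: at line 9 remove [mtoyo,tmkw,onrmo] add [exlw] -> 12 lines: gtny dkvu xfji vxb khr urh iggju nik runp exlw rcpwb txic
Hunk 2: at line 2 remove [vxb,khr] add [abk,uku,elok] -> 13 lines: gtny dkvu xfji abk uku elok urh iggju nik runp exlw rcpwb txic
Hunk 3: at line 4 remove [elok,urh] add [qcl] -> 12 lines: gtny dkvu xfji abk uku qcl iggju nik runp exlw rcpwb txic
Hunk 4: at line 2 remove [abk,uku,qcl] add [xlx,pnwf] -> 11 lines: gtny dkvu xfji xlx pnwf iggju nik runp exlw rcpwb txic
Hunk 5: at line 6 remove [runp,exlw] add [oth,vtafc,qjal] -> 12 lines: gtny dkvu xfji xlx pnwf iggju nik oth vtafc qjal rcpwb txic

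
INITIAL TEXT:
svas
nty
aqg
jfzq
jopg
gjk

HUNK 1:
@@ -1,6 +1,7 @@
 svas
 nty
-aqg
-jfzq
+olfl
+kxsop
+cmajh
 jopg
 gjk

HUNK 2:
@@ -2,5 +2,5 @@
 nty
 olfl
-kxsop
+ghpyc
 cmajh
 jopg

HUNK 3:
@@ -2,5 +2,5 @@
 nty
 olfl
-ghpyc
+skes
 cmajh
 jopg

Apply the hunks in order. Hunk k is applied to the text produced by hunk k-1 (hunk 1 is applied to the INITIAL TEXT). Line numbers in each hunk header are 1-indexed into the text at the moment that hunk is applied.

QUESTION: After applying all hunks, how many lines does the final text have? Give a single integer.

Answer: 7

Derivation:
Hunk 1: at line 1 remove [aqg,jfzq] add [olfl,kxsop,cmajh] -> 7 lines: svas nty olfl kxsop cmajh jopg gjk
Hunk 2: at line 2 remove [kxsop] add [ghpyc] -> 7 lines: svas nty olfl ghpyc cmajh jopg gjk
Hunk 3: at line 2 remove [ghpyc] add [skes] -> 7 lines: svas nty olfl skes cmajh jopg gjk
Final line count: 7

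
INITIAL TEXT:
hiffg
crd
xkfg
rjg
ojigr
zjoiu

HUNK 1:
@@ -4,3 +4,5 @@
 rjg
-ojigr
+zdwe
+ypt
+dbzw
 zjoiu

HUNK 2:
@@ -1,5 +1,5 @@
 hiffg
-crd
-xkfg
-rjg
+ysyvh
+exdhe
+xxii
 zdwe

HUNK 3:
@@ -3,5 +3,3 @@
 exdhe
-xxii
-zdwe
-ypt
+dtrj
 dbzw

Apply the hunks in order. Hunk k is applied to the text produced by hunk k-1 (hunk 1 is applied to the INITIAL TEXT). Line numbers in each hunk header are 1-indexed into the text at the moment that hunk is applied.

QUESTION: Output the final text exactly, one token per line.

Answer: hiffg
ysyvh
exdhe
dtrj
dbzw
zjoiu

Derivation:
Hunk 1: at line 4 remove [ojigr] add [zdwe,ypt,dbzw] -> 8 lines: hiffg crd xkfg rjg zdwe ypt dbzw zjoiu
Hunk 2: at line 1 remove [crd,xkfg,rjg] add [ysyvh,exdhe,xxii] -> 8 lines: hiffg ysyvh exdhe xxii zdwe ypt dbzw zjoiu
Hunk 3: at line 3 remove [xxii,zdwe,ypt] add [dtrj] -> 6 lines: hiffg ysyvh exdhe dtrj dbzw zjoiu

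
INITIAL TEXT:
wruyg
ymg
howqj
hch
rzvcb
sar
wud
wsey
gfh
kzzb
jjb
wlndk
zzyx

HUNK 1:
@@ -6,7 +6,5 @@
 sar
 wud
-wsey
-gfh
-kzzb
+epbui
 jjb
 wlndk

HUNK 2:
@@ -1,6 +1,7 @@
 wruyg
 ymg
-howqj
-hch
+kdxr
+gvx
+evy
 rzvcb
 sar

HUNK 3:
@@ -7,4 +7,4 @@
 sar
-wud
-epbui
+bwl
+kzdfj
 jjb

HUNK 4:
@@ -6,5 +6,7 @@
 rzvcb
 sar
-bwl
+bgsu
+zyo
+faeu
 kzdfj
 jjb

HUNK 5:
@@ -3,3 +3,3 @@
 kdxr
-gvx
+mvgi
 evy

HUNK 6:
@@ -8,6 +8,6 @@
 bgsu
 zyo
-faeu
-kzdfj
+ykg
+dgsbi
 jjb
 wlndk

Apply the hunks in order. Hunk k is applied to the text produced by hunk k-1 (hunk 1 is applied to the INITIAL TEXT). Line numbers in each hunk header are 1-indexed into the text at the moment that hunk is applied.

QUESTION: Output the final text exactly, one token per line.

Hunk 1: at line 6 remove [wsey,gfh,kzzb] add [epbui] -> 11 lines: wruyg ymg howqj hch rzvcb sar wud epbui jjb wlndk zzyx
Hunk 2: at line 1 remove [howqj,hch] add [kdxr,gvx,evy] -> 12 lines: wruyg ymg kdxr gvx evy rzvcb sar wud epbui jjb wlndk zzyx
Hunk 3: at line 7 remove [wud,epbui] add [bwl,kzdfj] -> 12 lines: wruyg ymg kdxr gvx evy rzvcb sar bwl kzdfj jjb wlndk zzyx
Hunk 4: at line 6 remove [bwl] add [bgsu,zyo,faeu] -> 14 lines: wruyg ymg kdxr gvx evy rzvcb sar bgsu zyo faeu kzdfj jjb wlndk zzyx
Hunk 5: at line 3 remove [gvx] add [mvgi] -> 14 lines: wruyg ymg kdxr mvgi evy rzvcb sar bgsu zyo faeu kzdfj jjb wlndk zzyx
Hunk 6: at line 8 remove [faeu,kzdfj] add [ykg,dgsbi] -> 14 lines: wruyg ymg kdxr mvgi evy rzvcb sar bgsu zyo ykg dgsbi jjb wlndk zzyx

Answer: wruyg
ymg
kdxr
mvgi
evy
rzvcb
sar
bgsu
zyo
ykg
dgsbi
jjb
wlndk
zzyx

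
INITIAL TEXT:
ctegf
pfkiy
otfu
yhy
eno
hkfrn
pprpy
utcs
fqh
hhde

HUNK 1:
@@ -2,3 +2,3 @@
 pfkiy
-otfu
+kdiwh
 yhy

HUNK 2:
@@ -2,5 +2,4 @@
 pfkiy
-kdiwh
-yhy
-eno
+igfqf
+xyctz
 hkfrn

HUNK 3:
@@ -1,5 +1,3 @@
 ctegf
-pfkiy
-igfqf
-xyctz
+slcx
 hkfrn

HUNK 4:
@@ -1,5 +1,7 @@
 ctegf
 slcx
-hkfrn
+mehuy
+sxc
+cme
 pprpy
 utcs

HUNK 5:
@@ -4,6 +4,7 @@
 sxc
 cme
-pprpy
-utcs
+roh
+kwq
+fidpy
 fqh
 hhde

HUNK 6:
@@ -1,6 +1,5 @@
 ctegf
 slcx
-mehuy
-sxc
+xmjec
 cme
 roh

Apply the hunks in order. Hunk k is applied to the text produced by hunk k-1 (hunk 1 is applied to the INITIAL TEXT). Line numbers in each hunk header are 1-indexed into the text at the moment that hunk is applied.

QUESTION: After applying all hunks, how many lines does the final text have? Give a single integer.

Answer: 9

Derivation:
Hunk 1: at line 2 remove [otfu] add [kdiwh] -> 10 lines: ctegf pfkiy kdiwh yhy eno hkfrn pprpy utcs fqh hhde
Hunk 2: at line 2 remove [kdiwh,yhy,eno] add [igfqf,xyctz] -> 9 lines: ctegf pfkiy igfqf xyctz hkfrn pprpy utcs fqh hhde
Hunk 3: at line 1 remove [pfkiy,igfqf,xyctz] add [slcx] -> 7 lines: ctegf slcx hkfrn pprpy utcs fqh hhde
Hunk 4: at line 1 remove [hkfrn] add [mehuy,sxc,cme] -> 9 lines: ctegf slcx mehuy sxc cme pprpy utcs fqh hhde
Hunk 5: at line 4 remove [pprpy,utcs] add [roh,kwq,fidpy] -> 10 lines: ctegf slcx mehuy sxc cme roh kwq fidpy fqh hhde
Hunk 6: at line 1 remove [mehuy,sxc] add [xmjec] -> 9 lines: ctegf slcx xmjec cme roh kwq fidpy fqh hhde
Final line count: 9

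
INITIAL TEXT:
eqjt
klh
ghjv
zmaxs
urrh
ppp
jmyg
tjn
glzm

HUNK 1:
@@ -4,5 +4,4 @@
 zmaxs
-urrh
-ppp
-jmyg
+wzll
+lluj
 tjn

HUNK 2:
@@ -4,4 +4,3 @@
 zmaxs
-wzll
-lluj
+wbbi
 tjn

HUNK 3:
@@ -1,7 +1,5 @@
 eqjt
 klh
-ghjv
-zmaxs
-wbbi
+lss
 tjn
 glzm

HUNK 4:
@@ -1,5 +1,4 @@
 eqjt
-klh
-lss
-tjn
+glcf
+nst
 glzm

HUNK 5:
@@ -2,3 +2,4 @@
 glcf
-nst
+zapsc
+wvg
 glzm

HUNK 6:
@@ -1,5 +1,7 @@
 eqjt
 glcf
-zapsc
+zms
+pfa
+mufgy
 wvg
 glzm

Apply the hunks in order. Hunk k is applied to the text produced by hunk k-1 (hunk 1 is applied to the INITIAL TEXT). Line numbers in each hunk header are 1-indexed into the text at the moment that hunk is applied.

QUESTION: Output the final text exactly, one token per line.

Answer: eqjt
glcf
zms
pfa
mufgy
wvg
glzm

Derivation:
Hunk 1: at line 4 remove [urrh,ppp,jmyg] add [wzll,lluj] -> 8 lines: eqjt klh ghjv zmaxs wzll lluj tjn glzm
Hunk 2: at line 4 remove [wzll,lluj] add [wbbi] -> 7 lines: eqjt klh ghjv zmaxs wbbi tjn glzm
Hunk 3: at line 1 remove [ghjv,zmaxs,wbbi] add [lss] -> 5 lines: eqjt klh lss tjn glzm
Hunk 4: at line 1 remove [klh,lss,tjn] add [glcf,nst] -> 4 lines: eqjt glcf nst glzm
Hunk 5: at line 2 remove [nst] add [zapsc,wvg] -> 5 lines: eqjt glcf zapsc wvg glzm
Hunk 6: at line 1 remove [zapsc] add [zms,pfa,mufgy] -> 7 lines: eqjt glcf zms pfa mufgy wvg glzm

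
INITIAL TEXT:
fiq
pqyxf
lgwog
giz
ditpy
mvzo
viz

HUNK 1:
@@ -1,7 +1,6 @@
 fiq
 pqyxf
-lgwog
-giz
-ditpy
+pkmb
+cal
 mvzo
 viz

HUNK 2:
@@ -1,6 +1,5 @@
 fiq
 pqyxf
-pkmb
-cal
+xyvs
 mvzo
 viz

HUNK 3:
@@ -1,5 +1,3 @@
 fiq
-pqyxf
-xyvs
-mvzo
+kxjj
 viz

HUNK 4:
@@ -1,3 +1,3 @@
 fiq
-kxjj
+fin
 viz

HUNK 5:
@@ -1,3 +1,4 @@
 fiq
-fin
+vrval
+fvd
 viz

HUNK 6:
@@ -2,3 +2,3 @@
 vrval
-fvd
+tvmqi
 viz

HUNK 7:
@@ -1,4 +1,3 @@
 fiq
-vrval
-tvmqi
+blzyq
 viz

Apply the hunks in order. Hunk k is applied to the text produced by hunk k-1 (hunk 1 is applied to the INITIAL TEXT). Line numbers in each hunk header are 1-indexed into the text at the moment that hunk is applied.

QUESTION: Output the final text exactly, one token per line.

Hunk 1: at line 1 remove [lgwog,giz,ditpy] add [pkmb,cal] -> 6 lines: fiq pqyxf pkmb cal mvzo viz
Hunk 2: at line 1 remove [pkmb,cal] add [xyvs] -> 5 lines: fiq pqyxf xyvs mvzo viz
Hunk 3: at line 1 remove [pqyxf,xyvs,mvzo] add [kxjj] -> 3 lines: fiq kxjj viz
Hunk 4: at line 1 remove [kxjj] add [fin] -> 3 lines: fiq fin viz
Hunk 5: at line 1 remove [fin] add [vrval,fvd] -> 4 lines: fiq vrval fvd viz
Hunk 6: at line 2 remove [fvd] add [tvmqi] -> 4 lines: fiq vrval tvmqi viz
Hunk 7: at line 1 remove [vrval,tvmqi] add [blzyq] -> 3 lines: fiq blzyq viz

Answer: fiq
blzyq
viz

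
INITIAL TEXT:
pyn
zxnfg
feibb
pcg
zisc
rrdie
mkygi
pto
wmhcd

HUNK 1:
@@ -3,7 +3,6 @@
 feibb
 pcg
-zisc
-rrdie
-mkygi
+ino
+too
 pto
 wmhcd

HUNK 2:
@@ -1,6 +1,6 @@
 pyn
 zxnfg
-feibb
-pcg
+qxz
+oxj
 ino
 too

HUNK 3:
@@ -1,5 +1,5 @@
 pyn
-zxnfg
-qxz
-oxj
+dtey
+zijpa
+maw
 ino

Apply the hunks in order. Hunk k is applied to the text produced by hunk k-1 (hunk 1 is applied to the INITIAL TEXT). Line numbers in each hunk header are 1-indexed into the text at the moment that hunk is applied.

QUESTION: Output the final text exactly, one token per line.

Answer: pyn
dtey
zijpa
maw
ino
too
pto
wmhcd

Derivation:
Hunk 1: at line 3 remove [zisc,rrdie,mkygi] add [ino,too] -> 8 lines: pyn zxnfg feibb pcg ino too pto wmhcd
Hunk 2: at line 1 remove [feibb,pcg] add [qxz,oxj] -> 8 lines: pyn zxnfg qxz oxj ino too pto wmhcd
Hunk 3: at line 1 remove [zxnfg,qxz,oxj] add [dtey,zijpa,maw] -> 8 lines: pyn dtey zijpa maw ino too pto wmhcd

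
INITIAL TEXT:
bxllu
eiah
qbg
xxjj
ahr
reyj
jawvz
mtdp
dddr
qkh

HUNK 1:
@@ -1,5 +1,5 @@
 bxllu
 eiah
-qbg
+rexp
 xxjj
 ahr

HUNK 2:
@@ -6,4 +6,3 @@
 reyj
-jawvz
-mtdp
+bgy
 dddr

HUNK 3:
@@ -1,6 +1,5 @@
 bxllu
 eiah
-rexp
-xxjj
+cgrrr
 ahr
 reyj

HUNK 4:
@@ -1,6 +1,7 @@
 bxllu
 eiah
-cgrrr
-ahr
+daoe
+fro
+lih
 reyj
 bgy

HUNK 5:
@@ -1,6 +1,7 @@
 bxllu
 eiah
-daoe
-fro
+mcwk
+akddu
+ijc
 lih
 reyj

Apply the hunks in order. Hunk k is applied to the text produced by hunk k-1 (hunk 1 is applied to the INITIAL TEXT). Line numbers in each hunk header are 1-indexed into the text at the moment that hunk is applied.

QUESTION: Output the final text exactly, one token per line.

Answer: bxllu
eiah
mcwk
akddu
ijc
lih
reyj
bgy
dddr
qkh

Derivation:
Hunk 1: at line 1 remove [qbg] add [rexp] -> 10 lines: bxllu eiah rexp xxjj ahr reyj jawvz mtdp dddr qkh
Hunk 2: at line 6 remove [jawvz,mtdp] add [bgy] -> 9 lines: bxllu eiah rexp xxjj ahr reyj bgy dddr qkh
Hunk 3: at line 1 remove [rexp,xxjj] add [cgrrr] -> 8 lines: bxllu eiah cgrrr ahr reyj bgy dddr qkh
Hunk 4: at line 1 remove [cgrrr,ahr] add [daoe,fro,lih] -> 9 lines: bxllu eiah daoe fro lih reyj bgy dddr qkh
Hunk 5: at line 1 remove [daoe,fro] add [mcwk,akddu,ijc] -> 10 lines: bxllu eiah mcwk akddu ijc lih reyj bgy dddr qkh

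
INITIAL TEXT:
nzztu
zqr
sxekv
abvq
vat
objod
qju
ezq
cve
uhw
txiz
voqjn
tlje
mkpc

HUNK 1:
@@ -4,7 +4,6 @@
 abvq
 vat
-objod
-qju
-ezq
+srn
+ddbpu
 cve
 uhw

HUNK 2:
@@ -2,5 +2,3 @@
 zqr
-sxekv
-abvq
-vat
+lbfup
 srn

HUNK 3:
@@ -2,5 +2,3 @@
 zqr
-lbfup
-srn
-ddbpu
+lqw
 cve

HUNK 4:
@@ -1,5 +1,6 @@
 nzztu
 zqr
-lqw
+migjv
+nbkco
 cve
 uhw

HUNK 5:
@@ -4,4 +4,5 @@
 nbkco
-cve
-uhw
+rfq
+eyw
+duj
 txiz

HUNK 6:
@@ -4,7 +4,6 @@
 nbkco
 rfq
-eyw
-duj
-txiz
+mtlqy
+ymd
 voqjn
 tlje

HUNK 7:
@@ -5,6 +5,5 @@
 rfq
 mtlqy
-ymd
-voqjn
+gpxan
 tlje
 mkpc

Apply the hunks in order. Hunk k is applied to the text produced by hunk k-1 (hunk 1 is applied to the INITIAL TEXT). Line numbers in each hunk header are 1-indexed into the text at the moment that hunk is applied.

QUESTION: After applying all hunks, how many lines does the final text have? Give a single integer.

Hunk 1: at line 4 remove [objod,qju,ezq] add [srn,ddbpu] -> 13 lines: nzztu zqr sxekv abvq vat srn ddbpu cve uhw txiz voqjn tlje mkpc
Hunk 2: at line 2 remove [sxekv,abvq,vat] add [lbfup] -> 11 lines: nzztu zqr lbfup srn ddbpu cve uhw txiz voqjn tlje mkpc
Hunk 3: at line 2 remove [lbfup,srn,ddbpu] add [lqw] -> 9 lines: nzztu zqr lqw cve uhw txiz voqjn tlje mkpc
Hunk 4: at line 1 remove [lqw] add [migjv,nbkco] -> 10 lines: nzztu zqr migjv nbkco cve uhw txiz voqjn tlje mkpc
Hunk 5: at line 4 remove [cve,uhw] add [rfq,eyw,duj] -> 11 lines: nzztu zqr migjv nbkco rfq eyw duj txiz voqjn tlje mkpc
Hunk 6: at line 4 remove [eyw,duj,txiz] add [mtlqy,ymd] -> 10 lines: nzztu zqr migjv nbkco rfq mtlqy ymd voqjn tlje mkpc
Hunk 7: at line 5 remove [ymd,voqjn] add [gpxan] -> 9 lines: nzztu zqr migjv nbkco rfq mtlqy gpxan tlje mkpc
Final line count: 9

Answer: 9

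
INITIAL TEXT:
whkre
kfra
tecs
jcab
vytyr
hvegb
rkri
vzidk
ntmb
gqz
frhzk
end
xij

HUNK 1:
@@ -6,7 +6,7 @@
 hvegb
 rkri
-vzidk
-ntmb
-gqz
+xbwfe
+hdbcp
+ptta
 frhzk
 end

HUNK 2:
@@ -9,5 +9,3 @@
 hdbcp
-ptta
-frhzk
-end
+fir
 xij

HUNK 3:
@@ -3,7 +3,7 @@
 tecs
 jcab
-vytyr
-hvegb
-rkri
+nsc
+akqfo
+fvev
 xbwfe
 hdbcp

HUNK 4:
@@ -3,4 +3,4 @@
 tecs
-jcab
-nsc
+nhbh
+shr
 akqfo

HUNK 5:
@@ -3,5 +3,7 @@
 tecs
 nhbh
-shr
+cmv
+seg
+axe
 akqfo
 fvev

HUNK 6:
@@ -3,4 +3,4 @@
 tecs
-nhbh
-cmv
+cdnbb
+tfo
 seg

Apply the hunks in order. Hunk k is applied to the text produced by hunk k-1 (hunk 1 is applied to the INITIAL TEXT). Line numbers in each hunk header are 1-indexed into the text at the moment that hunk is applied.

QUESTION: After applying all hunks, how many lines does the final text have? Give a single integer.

Hunk 1: at line 6 remove [vzidk,ntmb,gqz] add [xbwfe,hdbcp,ptta] -> 13 lines: whkre kfra tecs jcab vytyr hvegb rkri xbwfe hdbcp ptta frhzk end xij
Hunk 2: at line 9 remove [ptta,frhzk,end] add [fir] -> 11 lines: whkre kfra tecs jcab vytyr hvegb rkri xbwfe hdbcp fir xij
Hunk 3: at line 3 remove [vytyr,hvegb,rkri] add [nsc,akqfo,fvev] -> 11 lines: whkre kfra tecs jcab nsc akqfo fvev xbwfe hdbcp fir xij
Hunk 4: at line 3 remove [jcab,nsc] add [nhbh,shr] -> 11 lines: whkre kfra tecs nhbh shr akqfo fvev xbwfe hdbcp fir xij
Hunk 5: at line 3 remove [shr] add [cmv,seg,axe] -> 13 lines: whkre kfra tecs nhbh cmv seg axe akqfo fvev xbwfe hdbcp fir xij
Hunk 6: at line 3 remove [nhbh,cmv] add [cdnbb,tfo] -> 13 lines: whkre kfra tecs cdnbb tfo seg axe akqfo fvev xbwfe hdbcp fir xij
Final line count: 13

Answer: 13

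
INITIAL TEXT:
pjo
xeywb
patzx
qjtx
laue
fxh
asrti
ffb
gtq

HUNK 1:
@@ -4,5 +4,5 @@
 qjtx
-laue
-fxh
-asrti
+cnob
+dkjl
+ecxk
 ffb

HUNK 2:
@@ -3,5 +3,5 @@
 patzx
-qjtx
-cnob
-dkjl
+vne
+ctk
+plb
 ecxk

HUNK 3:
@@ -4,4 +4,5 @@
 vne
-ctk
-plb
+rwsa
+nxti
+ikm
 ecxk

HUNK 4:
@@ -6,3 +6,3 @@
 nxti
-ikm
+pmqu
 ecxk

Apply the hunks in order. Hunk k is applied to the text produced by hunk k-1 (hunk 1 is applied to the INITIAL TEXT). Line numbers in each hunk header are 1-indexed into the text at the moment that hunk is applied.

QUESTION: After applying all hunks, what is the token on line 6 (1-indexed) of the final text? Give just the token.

Hunk 1: at line 4 remove [laue,fxh,asrti] add [cnob,dkjl,ecxk] -> 9 lines: pjo xeywb patzx qjtx cnob dkjl ecxk ffb gtq
Hunk 2: at line 3 remove [qjtx,cnob,dkjl] add [vne,ctk,plb] -> 9 lines: pjo xeywb patzx vne ctk plb ecxk ffb gtq
Hunk 3: at line 4 remove [ctk,plb] add [rwsa,nxti,ikm] -> 10 lines: pjo xeywb patzx vne rwsa nxti ikm ecxk ffb gtq
Hunk 4: at line 6 remove [ikm] add [pmqu] -> 10 lines: pjo xeywb patzx vne rwsa nxti pmqu ecxk ffb gtq
Final line 6: nxti

Answer: nxti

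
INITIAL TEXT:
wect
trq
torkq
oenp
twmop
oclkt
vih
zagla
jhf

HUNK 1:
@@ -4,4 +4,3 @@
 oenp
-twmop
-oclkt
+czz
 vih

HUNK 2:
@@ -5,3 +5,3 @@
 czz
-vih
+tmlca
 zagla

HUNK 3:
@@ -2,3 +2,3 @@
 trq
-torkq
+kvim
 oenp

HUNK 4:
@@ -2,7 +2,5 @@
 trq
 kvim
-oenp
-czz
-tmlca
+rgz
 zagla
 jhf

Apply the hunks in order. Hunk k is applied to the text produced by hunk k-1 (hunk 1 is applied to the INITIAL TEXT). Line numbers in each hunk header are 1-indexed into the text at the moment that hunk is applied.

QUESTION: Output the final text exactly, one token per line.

Answer: wect
trq
kvim
rgz
zagla
jhf

Derivation:
Hunk 1: at line 4 remove [twmop,oclkt] add [czz] -> 8 lines: wect trq torkq oenp czz vih zagla jhf
Hunk 2: at line 5 remove [vih] add [tmlca] -> 8 lines: wect trq torkq oenp czz tmlca zagla jhf
Hunk 3: at line 2 remove [torkq] add [kvim] -> 8 lines: wect trq kvim oenp czz tmlca zagla jhf
Hunk 4: at line 2 remove [oenp,czz,tmlca] add [rgz] -> 6 lines: wect trq kvim rgz zagla jhf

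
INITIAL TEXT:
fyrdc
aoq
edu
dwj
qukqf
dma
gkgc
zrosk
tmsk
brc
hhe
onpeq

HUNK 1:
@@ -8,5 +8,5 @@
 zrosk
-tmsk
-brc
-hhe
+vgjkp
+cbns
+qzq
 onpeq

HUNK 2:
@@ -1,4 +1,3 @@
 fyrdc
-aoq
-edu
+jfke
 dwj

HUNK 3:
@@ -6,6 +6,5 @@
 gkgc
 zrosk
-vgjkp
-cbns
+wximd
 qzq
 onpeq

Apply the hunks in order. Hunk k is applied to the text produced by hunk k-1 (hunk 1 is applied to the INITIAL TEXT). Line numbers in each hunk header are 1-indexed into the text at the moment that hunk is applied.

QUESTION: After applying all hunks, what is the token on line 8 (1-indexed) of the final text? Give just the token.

Hunk 1: at line 8 remove [tmsk,brc,hhe] add [vgjkp,cbns,qzq] -> 12 lines: fyrdc aoq edu dwj qukqf dma gkgc zrosk vgjkp cbns qzq onpeq
Hunk 2: at line 1 remove [aoq,edu] add [jfke] -> 11 lines: fyrdc jfke dwj qukqf dma gkgc zrosk vgjkp cbns qzq onpeq
Hunk 3: at line 6 remove [vgjkp,cbns] add [wximd] -> 10 lines: fyrdc jfke dwj qukqf dma gkgc zrosk wximd qzq onpeq
Final line 8: wximd

Answer: wximd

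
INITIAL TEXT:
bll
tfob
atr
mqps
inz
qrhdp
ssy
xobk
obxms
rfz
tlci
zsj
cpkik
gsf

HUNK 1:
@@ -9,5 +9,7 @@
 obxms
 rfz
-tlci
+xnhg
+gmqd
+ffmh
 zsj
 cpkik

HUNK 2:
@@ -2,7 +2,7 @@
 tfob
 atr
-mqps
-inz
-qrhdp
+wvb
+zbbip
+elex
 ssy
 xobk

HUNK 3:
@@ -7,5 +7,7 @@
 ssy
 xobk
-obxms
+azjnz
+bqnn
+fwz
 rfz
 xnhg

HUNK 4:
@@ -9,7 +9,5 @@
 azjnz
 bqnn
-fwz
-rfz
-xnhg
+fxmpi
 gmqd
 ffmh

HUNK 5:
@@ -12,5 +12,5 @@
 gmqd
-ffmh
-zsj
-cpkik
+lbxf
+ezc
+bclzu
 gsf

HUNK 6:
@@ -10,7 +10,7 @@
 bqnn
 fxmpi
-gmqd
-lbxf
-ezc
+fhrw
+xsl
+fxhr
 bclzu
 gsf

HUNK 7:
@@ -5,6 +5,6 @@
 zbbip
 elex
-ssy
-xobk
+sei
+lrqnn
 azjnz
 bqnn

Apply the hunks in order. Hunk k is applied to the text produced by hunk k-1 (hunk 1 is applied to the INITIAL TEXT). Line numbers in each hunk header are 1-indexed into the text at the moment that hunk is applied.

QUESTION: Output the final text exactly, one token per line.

Answer: bll
tfob
atr
wvb
zbbip
elex
sei
lrqnn
azjnz
bqnn
fxmpi
fhrw
xsl
fxhr
bclzu
gsf

Derivation:
Hunk 1: at line 9 remove [tlci] add [xnhg,gmqd,ffmh] -> 16 lines: bll tfob atr mqps inz qrhdp ssy xobk obxms rfz xnhg gmqd ffmh zsj cpkik gsf
Hunk 2: at line 2 remove [mqps,inz,qrhdp] add [wvb,zbbip,elex] -> 16 lines: bll tfob atr wvb zbbip elex ssy xobk obxms rfz xnhg gmqd ffmh zsj cpkik gsf
Hunk 3: at line 7 remove [obxms] add [azjnz,bqnn,fwz] -> 18 lines: bll tfob atr wvb zbbip elex ssy xobk azjnz bqnn fwz rfz xnhg gmqd ffmh zsj cpkik gsf
Hunk 4: at line 9 remove [fwz,rfz,xnhg] add [fxmpi] -> 16 lines: bll tfob atr wvb zbbip elex ssy xobk azjnz bqnn fxmpi gmqd ffmh zsj cpkik gsf
Hunk 5: at line 12 remove [ffmh,zsj,cpkik] add [lbxf,ezc,bclzu] -> 16 lines: bll tfob atr wvb zbbip elex ssy xobk azjnz bqnn fxmpi gmqd lbxf ezc bclzu gsf
Hunk 6: at line 10 remove [gmqd,lbxf,ezc] add [fhrw,xsl,fxhr] -> 16 lines: bll tfob atr wvb zbbip elex ssy xobk azjnz bqnn fxmpi fhrw xsl fxhr bclzu gsf
Hunk 7: at line 5 remove [ssy,xobk] add [sei,lrqnn] -> 16 lines: bll tfob atr wvb zbbip elex sei lrqnn azjnz bqnn fxmpi fhrw xsl fxhr bclzu gsf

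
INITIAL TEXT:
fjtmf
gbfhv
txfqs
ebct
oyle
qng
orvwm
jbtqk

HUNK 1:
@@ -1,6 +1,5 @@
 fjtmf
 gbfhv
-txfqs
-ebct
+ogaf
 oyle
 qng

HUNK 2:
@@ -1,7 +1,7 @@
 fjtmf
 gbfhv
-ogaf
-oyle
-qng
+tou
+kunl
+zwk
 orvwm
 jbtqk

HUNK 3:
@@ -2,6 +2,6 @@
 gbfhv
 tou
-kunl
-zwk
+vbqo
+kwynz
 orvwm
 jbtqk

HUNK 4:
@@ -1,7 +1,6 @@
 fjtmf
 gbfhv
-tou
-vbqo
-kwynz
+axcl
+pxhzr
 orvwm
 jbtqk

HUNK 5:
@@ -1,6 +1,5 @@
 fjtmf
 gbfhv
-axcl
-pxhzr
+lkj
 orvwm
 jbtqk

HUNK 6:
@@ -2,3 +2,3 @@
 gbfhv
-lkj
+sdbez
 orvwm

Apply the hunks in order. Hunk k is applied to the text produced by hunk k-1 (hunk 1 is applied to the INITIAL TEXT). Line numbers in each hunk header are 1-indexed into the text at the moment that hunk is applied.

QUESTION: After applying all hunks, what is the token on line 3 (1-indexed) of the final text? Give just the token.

Answer: sdbez

Derivation:
Hunk 1: at line 1 remove [txfqs,ebct] add [ogaf] -> 7 lines: fjtmf gbfhv ogaf oyle qng orvwm jbtqk
Hunk 2: at line 1 remove [ogaf,oyle,qng] add [tou,kunl,zwk] -> 7 lines: fjtmf gbfhv tou kunl zwk orvwm jbtqk
Hunk 3: at line 2 remove [kunl,zwk] add [vbqo,kwynz] -> 7 lines: fjtmf gbfhv tou vbqo kwynz orvwm jbtqk
Hunk 4: at line 1 remove [tou,vbqo,kwynz] add [axcl,pxhzr] -> 6 lines: fjtmf gbfhv axcl pxhzr orvwm jbtqk
Hunk 5: at line 1 remove [axcl,pxhzr] add [lkj] -> 5 lines: fjtmf gbfhv lkj orvwm jbtqk
Hunk 6: at line 2 remove [lkj] add [sdbez] -> 5 lines: fjtmf gbfhv sdbez orvwm jbtqk
Final line 3: sdbez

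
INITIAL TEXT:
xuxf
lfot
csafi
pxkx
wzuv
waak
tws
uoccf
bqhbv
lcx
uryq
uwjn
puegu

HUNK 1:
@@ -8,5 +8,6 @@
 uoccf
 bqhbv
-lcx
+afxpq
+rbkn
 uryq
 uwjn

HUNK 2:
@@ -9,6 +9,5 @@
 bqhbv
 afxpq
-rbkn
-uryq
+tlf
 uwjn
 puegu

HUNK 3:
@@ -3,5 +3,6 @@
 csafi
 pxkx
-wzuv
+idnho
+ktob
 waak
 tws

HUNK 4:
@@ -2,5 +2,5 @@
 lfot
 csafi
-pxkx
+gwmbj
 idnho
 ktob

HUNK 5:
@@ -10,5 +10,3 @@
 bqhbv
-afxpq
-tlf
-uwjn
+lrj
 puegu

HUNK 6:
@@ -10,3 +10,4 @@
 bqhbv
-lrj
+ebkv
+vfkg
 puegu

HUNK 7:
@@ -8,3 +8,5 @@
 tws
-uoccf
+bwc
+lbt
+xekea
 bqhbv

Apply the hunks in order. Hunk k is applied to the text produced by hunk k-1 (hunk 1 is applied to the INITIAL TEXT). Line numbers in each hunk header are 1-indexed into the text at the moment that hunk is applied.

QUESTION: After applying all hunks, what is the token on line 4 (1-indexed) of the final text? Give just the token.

Hunk 1: at line 8 remove [lcx] add [afxpq,rbkn] -> 14 lines: xuxf lfot csafi pxkx wzuv waak tws uoccf bqhbv afxpq rbkn uryq uwjn puegu
Hunk 2: at line 9 remove [rbkn,uryq] add [tlf] -> 13 lines: xuxf lfot csafi pxkx wzuv waak tws uoccf bqhbv afxpq tlf uwjn puegu
Hunk 3: at line 3 remove [wzuv] add [idnho,ktob] -> 14 lines: xuxf lfot csafi pxkx idnho ktob waak tws uoccf bqhbv afxpq tlf uwjn puegu
Hunk 4: at line 2 remove [pxkx] add [gwmbj] -> 14 lines: xuxf lfot csafi gwmbj idnho ktob waak tws uoccf bqhbv afxpq tlf uwjn puegu
Hunk 5: at line 10 remove [afxpq,tlf,uwjn] add [lrj] -> 12 lines: xuxf lfot csafi gwmbj idnho ktob waak tws uoccf bqhbv lrj puegu
Hunk 6: at line 10 remove [lrj] add [ebkv,vfkg] -> 13 lines: xuxf lfot csafi gwmbj idnho ktob waak tws uoccf bqhbv ebkv vfkg puegu
Hunk 7: at line 8 remove [uoccf] add [bwc,lbt,xekea] -> 15 lines: xuxf lfot csafi gwmbj idnho ktob waak tws bwc lbt xekea bqhbv ebkv vfkg puegu
Final line 4: gwmbj

Answer: gwmbj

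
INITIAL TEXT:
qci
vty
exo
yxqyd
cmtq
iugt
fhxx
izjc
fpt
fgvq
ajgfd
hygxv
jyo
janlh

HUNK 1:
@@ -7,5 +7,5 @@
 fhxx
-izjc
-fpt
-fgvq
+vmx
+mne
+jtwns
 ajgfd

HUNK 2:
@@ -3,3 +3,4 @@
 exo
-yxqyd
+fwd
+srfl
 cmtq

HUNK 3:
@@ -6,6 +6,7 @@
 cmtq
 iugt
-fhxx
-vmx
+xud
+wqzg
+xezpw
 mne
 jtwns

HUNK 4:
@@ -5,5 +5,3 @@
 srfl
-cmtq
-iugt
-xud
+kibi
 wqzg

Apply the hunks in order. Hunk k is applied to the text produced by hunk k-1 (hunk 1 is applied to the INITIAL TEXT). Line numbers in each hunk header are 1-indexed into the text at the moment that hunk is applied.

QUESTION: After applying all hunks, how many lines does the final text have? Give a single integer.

Hunk 1: at line 7 remove [izjc,fpt,fgvq] add [vmx,mne,jtwns] -> 14 lines: qci vty exo yxqyd cmtq iugt fhxx vmx mne jtwns ajgfd hygxv jyo janlh
Hunk 2: at line 3 remove [yxqyd] add [fwd,srfl] -> 15 lines: qci vty exo fwd srfl cmtq iugt fhxx vmx mne jtwns ajgfd hygxv jyo janlh
Hunk 3: at line 6 remove [fhxx,vmx] add [xud,wqzg,xezpw] -> 16 lines: qci vty exo fwd srfl cmtq iugt xud wqzg xezpw mne jtwns ajgfd hygxv jyo janlh
Hunk 4: at line 5 remove [cmtq,iugt,xud] add [kibi] -> 14 lines: qci vty exo fwd srfl kibi wqzg xezpw mne jtwns ajgfd hygxv jyo janlh
Final line count: 14

Answer: 14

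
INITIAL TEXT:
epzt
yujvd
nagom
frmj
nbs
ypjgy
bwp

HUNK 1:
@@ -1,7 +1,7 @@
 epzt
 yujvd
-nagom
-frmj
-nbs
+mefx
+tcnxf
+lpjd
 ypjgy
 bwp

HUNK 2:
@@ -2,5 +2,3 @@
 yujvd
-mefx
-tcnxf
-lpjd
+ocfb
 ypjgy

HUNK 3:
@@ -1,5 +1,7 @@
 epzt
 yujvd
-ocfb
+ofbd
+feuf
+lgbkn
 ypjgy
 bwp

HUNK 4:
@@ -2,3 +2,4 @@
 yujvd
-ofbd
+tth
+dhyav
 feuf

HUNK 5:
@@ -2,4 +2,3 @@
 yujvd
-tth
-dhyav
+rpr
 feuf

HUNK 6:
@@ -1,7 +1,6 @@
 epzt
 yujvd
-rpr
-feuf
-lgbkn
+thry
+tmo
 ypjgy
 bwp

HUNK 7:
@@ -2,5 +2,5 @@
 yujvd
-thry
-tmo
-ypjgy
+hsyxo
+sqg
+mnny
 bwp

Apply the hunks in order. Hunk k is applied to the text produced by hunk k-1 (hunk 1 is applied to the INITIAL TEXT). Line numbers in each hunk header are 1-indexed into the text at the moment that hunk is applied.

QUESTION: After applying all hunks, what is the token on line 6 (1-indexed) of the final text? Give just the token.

Hunk 1: at line 1 remove [nagom,frmj,nbs] add [mefx,tcnxf,lpjd] -> 7 lines: epzt yujvd mefx tcnxf lpjd ypjgy bwp
Hunk 2: at line 2 remove [mefx,tcnxf,lpjd] add [ocfb] -> 5 lines: epzt yujvd ocfb ypjgy bwp
Hunk 3: at line 1 remove [ocfb] add [ofbd,feuf,lgbkn] -> 7 lines: epzt yujvd ofbd feuf lgbkn ypjgy bwp
Hunk 4: at line 2 remove [ofbd] add [tth,dhyav] -> 8 lines: epzt yujvd tth dhyav feuf lgbkn ypjgy bwp
Hunk 5: at line 2 remove [tth,dhyav] add [rpr] -> 7 lines: epzt yujvd rpr feuf lgbkn ypjgy bwp
Hunk 6: at line 1 remove [rpr,feuf,lgbkn] add [thry,tmo] -> 6 lines: epzt yujvd thry tmo ypjgy bwp
Hunk 7: at line 2 remove [thry,tmo,ypjgy] add [hsyxo,sqg,mnny] -> 6 lines: epzt yujvd hsyxo sqg mnny bwp
Final line 6: bwp

Answer: bwp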